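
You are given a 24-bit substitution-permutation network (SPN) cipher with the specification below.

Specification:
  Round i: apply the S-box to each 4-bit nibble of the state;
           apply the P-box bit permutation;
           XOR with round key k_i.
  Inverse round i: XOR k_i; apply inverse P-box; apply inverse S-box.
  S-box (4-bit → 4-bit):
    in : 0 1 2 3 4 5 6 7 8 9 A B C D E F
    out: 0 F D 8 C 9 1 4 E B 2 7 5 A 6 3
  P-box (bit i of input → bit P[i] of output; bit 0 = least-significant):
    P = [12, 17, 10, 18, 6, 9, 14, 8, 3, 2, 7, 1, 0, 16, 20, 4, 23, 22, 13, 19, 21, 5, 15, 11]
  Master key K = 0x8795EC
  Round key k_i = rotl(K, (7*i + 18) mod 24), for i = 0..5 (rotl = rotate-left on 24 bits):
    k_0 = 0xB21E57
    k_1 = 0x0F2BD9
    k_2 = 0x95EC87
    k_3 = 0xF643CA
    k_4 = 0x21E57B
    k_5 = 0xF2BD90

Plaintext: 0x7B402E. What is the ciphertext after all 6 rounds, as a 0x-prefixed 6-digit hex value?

s_0 = plaintext = 0x7B402E
s_1 = Round(s_0, k_0) = 0x60FB07
s_2 = Round(s_1, k_1) = 0x2E2F54
s_3 = Round(s_2, k_2) = 0xE141DA
s_4 = Round(s_3, k_3) = 0x2CE074
s_5 = Round(s_4, k_4) = 0x94097B
s_6 = Round(s_5, k_5) = 0xD8C1BE

0xD8C1BE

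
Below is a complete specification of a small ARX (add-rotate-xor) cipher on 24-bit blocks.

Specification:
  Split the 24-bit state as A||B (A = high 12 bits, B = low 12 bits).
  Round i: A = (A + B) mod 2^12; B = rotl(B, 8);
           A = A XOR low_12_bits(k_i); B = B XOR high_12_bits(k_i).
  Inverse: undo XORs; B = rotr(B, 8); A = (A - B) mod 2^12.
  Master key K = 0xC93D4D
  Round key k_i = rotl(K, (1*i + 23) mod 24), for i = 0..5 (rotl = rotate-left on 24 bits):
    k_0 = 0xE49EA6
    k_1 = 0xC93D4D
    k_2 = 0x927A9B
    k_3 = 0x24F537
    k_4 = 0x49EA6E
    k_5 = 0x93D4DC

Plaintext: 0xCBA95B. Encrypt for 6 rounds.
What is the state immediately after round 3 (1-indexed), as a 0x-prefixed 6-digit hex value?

s_0 = plaintext = 0xCBA95B
s_1 = Round(s_0, k_0) = 0x8B35DC
s_2 = Round(s_1, k_1) = 0x3C20CE
s_3 = Round(s_2, k_2) = 0xE0B72B
s_4 = Round(s_3, k_3) = 0x00193D
s_5 = Round(s_4, k_4) = 0x35090D
s_6 = Round(s_5, k_5) = 0x8814AD

0xE0B72B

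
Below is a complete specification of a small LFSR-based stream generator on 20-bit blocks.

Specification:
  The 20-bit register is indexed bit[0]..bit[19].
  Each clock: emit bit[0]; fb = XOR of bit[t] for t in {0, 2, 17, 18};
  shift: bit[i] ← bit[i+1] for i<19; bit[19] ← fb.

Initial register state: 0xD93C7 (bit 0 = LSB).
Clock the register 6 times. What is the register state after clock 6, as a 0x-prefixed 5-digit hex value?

0x5F64F

reg_0 = 0xD93C7
clock 1: out=1, reg = 0xEC9E3
clock 2: out=1, reg = 0xF64F1
clock 3: out=1, reg = 0xFB278
clock 4: out=0, reg = 0x7D93C
clock 5: out=0, reg = 0xBEC9E
clock 6: out=0, reg = 0x5F64F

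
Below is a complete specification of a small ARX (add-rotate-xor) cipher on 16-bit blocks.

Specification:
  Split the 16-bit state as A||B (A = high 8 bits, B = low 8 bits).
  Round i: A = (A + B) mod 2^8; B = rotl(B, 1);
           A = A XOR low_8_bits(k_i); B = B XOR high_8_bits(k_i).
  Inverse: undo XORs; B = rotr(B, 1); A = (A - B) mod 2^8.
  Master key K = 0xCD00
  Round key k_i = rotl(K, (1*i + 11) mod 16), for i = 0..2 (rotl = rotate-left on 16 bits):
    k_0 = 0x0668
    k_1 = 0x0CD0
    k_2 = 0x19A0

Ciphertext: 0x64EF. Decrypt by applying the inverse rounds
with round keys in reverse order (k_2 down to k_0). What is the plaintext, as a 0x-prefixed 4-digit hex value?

0xD8DE

s_0 = ciphertext = 0x64EF
s_1 = InvRound(s_0, k_2) = 0x497B
s_2 = InvRound(s_1, k_1) = 0xDEBB
s_3 = InvRound(s_2, k_0) = 0xD8DE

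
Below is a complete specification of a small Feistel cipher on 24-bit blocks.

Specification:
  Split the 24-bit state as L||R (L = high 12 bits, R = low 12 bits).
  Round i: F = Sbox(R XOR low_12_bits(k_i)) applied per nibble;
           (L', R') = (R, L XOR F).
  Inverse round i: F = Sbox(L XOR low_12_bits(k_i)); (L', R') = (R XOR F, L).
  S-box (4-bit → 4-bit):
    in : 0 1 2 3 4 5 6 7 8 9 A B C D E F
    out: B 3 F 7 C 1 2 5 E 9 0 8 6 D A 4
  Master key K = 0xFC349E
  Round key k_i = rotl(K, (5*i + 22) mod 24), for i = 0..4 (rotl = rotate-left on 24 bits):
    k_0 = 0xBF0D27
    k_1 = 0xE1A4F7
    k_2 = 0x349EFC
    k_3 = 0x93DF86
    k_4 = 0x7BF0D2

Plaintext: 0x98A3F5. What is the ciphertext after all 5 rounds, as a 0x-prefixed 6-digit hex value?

0x9D945F

s_0 = plaintext = 0x98A3F5
s_1 = Round(s_0, k_0) = 0x3F5355
s_2 = Round(s_1, k_1) = 0x3556FA
s_3 = Round(s_2, k_2) = 0x6FADE7
s_4 = Round(s_3, k_3) = 0xDE79D9
s_5 = Round(s_4, k_4) = 0x9D945F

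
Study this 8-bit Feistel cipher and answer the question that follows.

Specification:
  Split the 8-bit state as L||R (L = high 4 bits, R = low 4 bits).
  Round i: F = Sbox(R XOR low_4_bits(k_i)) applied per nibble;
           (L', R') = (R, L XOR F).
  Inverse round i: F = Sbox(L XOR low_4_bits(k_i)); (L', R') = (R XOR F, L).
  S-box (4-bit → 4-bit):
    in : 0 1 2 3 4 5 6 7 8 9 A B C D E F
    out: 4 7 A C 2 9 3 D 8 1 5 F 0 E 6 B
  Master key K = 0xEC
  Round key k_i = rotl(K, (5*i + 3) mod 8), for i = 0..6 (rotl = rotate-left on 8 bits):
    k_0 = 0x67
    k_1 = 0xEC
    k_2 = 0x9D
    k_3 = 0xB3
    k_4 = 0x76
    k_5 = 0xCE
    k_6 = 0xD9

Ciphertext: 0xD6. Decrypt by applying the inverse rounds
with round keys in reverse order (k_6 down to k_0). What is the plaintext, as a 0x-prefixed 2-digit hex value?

s_0 = ciphertext = 0xD6
s_1 = InvRound(s_0, k_6) = 0x4D
s_2 = InvRound(s_1, k_5) = 0x84
s_3 = InvRound(s_2, k_4) = 0x28
s_4 = InvRound(s_3, k_3) = 0xF2
s_5 = InvRound(s_4, k_2) = 0x8F
s_6 = InvRound(s_5, k_1) = 0xD8
s_7 = InvRound(s_6, k_0) = 0xDD

0xDD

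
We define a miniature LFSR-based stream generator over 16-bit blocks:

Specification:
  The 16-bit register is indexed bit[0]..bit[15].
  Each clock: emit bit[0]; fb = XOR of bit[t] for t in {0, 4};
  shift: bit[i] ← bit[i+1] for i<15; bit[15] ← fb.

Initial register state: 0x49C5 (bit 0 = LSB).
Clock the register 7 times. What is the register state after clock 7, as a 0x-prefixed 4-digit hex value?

0xB293

reg_0 = 0x49C5
clock 1: out=1, reg = 0xA4E2
clock 2: out=0, reg = 0x5271
clock 3: out=1, reg = 0x2938
clock 4: out=0, reg = 0x949C
clock 5: out=0, reg = 0xCA4E
clock 6: out=0, reg = 0x6527
clock 7: out=1, reg = 0xB293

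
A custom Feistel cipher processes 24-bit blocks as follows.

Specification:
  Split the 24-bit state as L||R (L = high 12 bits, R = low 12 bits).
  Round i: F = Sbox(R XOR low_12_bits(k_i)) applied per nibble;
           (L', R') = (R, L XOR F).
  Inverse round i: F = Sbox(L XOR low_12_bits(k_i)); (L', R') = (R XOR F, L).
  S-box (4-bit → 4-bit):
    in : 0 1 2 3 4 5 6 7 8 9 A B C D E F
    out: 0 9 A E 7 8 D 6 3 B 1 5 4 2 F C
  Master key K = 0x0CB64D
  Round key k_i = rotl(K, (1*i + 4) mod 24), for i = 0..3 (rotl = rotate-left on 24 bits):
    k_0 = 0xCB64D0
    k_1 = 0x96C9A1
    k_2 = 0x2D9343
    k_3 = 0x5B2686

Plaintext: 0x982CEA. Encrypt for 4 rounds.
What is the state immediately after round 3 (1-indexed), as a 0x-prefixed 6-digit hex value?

s_0 = plaintext = 0x982CEA
s_1 = Round(s_0, k_0) = 0xCEAA63
s_2 = Round(s_1, k_1) = 0xA632A0
s_3 = Round(s_2, k_2) = 0x2A039D
s_4 = Round(s_3, k_3) = 0x39DA35

0x2A039D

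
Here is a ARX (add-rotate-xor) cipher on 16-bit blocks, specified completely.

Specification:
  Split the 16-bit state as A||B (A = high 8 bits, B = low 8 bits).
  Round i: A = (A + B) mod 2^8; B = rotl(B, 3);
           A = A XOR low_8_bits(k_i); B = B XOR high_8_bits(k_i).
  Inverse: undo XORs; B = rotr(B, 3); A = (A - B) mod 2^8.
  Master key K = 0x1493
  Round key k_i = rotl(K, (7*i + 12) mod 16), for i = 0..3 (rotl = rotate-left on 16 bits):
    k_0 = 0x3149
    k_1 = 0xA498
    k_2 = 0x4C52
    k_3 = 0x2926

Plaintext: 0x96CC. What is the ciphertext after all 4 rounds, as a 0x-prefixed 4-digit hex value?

0x00CC

s_0 = plaintext = 0x96CC
s_1 = Round(s_0, k_0) = 0x2B57
s_2 = Round(s_1, k_1) = 0x1A1E
s_3 = Round(s_2, k_2) = 0x6ABC
s_4 = Round(s_3, k_3) = 0x00CC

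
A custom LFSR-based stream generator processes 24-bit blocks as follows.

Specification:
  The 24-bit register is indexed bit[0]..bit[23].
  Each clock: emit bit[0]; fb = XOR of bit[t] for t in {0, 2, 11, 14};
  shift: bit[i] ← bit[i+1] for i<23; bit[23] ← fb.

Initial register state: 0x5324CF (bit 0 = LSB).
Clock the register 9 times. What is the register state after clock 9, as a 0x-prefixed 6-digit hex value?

0x6A2992

reg_0 = 0x5324CF
clock 1: out=1, reg = 0x299267
clock 2: out=1, reg = 0x14C933
clock 3: out=1, reg = 0x8A6499
clock 4: out=1, reg = 0x45324C
clock 5: out=0, reg = 0xA29926
clock 6: out=0, reg = 0x514C93
clock 7: out=1, reg = 0xA8A649
clock 8: out=1, reg = 0xD45324
clock 9: out=0, reg = 0x6A2992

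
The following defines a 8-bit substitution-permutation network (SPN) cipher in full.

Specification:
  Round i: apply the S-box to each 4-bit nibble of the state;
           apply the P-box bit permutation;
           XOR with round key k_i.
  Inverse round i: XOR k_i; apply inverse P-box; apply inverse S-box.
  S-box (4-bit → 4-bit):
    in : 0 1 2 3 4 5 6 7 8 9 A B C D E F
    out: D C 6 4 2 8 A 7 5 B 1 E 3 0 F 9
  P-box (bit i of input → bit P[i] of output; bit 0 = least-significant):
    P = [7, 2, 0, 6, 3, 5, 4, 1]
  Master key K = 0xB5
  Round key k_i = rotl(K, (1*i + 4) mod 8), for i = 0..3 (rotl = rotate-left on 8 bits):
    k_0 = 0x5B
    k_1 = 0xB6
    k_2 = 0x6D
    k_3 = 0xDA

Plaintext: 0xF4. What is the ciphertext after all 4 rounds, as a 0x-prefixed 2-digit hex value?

s_0 = plaintext = 0xF4
s_1 = Round(s_0, k_0) = 0x55
s_2 = Round(s_1, k_1) = 0xF4
s_3 = Round(s_2, k_2) = 0x63
s_4 = Round(s_3, k_3) = 0xF9

0xF9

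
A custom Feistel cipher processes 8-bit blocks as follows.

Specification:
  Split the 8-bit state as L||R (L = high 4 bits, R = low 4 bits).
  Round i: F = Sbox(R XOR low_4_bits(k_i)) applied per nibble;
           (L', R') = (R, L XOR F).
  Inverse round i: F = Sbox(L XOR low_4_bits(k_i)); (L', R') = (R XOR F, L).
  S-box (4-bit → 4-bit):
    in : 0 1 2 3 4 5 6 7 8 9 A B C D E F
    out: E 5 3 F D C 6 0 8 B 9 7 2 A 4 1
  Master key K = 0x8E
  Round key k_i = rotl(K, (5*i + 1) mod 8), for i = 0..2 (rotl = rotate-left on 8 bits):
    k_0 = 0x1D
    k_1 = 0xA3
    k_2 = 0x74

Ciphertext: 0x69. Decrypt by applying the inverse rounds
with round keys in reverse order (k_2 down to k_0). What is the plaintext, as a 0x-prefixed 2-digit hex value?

s_0 = ciphertext = 0x69
s_1 = InvRound(s_0, k_2) = 0xA6
s_2 = InvRound(s_1, k_1) = 0xDA
s_3 = InvRound(s_2, k_0) = 0x4D

0x4D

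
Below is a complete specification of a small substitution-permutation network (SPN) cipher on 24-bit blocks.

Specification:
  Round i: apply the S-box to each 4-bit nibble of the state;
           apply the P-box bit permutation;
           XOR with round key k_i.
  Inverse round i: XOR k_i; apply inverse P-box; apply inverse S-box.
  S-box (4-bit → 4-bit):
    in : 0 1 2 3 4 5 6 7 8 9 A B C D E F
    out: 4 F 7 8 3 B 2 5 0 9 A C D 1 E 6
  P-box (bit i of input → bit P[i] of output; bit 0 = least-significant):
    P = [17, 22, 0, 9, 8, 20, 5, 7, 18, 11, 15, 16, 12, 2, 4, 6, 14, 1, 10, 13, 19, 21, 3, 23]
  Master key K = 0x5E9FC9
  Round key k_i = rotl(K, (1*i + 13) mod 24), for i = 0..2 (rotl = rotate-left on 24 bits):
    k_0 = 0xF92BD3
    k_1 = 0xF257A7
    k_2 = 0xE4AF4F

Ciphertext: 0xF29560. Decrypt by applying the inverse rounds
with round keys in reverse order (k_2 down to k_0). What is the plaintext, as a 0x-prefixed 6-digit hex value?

0x19FC91

s_0 = ciphertext = 0xF29560
s_1 = InvRound(s_0, k_2) = 0x0A44FC
s_2 = InvRound(s_1, k_1) = 0x16C84E
s_3 = InvRound(s_2, k_0) = 0x19FC91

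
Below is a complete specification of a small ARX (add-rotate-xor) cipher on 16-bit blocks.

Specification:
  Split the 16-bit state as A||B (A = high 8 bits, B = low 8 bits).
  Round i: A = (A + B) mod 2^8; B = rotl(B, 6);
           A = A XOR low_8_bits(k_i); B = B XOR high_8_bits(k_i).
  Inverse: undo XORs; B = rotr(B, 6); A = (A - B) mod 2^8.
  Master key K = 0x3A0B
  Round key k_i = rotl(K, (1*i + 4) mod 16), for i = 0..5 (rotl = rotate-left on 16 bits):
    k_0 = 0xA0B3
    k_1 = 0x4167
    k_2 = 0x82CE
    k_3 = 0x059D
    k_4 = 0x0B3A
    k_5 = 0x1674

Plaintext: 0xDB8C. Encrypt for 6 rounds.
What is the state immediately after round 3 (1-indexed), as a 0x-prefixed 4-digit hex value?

0x1FEA

s_0 = plaintext = 0xDB8C
s_1 = Round(s_0, k_0) = 0xD483
s_2 = Round(s_1, k_1) = 0x30A1
s_3 = Round(s_2, k_2) = 0x1FEA
s_4 = Round(s_3, k_3) = 0x94BF
s_5 = Round(s_4, k_4) = 0x69E4
s_6 = Round(s_5, k_5) = 0x392F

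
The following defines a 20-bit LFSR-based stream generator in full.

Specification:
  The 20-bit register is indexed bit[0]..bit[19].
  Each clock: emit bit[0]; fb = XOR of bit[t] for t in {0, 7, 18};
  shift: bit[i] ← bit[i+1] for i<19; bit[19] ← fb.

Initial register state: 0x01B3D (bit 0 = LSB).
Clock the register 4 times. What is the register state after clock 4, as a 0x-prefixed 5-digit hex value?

reg_0 = 0x01B3D
clock 1: out=1, reg = 0x80D9E
clock 2: out=0, reg = 0xC06CF
clock 3: out=1, reg = 0xE0367
clock 4: out=1, reg = 0x701B3

0x701B3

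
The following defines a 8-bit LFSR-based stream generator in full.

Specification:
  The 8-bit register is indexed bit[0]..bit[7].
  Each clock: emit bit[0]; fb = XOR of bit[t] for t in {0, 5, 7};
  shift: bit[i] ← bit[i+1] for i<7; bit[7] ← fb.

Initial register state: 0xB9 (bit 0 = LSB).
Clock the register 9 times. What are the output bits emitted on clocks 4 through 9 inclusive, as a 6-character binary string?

111011

reg_0 = 0xB9
clock 1: out=1, reg = 0xDC
clock 2: out=0, reg = 0xEE
clock 3: out=0, reg = 0x77
clock 4: out=1, reg = 0x3B
clock 5: out=1, reg = 0x1D
clock 6: out=1, reg = 0x8E
clock 7: out=0, reg = 0xC7
clock 8: out=1, reg = 0x63
clock 9: out=1, reg = 0x31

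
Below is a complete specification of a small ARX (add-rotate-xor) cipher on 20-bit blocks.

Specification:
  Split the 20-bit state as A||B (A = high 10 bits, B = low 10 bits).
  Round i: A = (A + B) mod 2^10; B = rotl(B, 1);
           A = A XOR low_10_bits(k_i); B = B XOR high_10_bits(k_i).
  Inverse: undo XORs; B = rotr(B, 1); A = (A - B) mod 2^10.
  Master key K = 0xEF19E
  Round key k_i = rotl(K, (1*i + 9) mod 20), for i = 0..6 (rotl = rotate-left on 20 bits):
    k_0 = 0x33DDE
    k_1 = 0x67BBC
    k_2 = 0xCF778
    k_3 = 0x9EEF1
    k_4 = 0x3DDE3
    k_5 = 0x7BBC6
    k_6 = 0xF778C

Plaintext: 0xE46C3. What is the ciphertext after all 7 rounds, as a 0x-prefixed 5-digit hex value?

0x04A05

s_0 = plaintext = 0xE46C3
s_1 = Round(s_0, k_0) = 0xE2948
s_2 = Round(s_1, k_1) = 0xDBB0E
s_3 = Round(s_2, k_2) = 0x41120
s_4 = Round(s_3, k_3) = 0x3543B
s_5 = Round(s_4, k_4) = 0x3CC81
s_6 = Round(s_5, k_5) = 0xAC8EC
s_7 = Round(s_6, k_6) = 0x04A05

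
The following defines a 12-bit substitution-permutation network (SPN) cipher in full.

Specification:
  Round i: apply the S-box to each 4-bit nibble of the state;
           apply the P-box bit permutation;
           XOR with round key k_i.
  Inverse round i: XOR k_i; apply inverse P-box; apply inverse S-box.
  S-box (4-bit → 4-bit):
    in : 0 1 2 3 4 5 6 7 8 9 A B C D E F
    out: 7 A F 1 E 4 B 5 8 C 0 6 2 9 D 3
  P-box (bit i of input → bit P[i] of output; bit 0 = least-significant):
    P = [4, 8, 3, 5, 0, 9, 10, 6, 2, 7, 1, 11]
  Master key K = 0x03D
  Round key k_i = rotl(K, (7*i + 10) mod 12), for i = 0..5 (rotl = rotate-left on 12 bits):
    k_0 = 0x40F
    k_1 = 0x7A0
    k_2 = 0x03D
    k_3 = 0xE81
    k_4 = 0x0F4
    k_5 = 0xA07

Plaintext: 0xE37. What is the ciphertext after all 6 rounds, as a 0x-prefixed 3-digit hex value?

s_0 = plaintext = 0xE37
s_1 = Round(s_0, k_0) = 0xC10
s_2 = Round(s_1, k_1) = 0x478
s_3 = Round(s_2, k_2) = 0xC9E
s_4 = Round(s_3, k_3) = 0xA79
s_5 = Round(s_4, k_4) = 0x4DD
s_6 = Round(s_5, k_5) = 0x2F4

0x2F4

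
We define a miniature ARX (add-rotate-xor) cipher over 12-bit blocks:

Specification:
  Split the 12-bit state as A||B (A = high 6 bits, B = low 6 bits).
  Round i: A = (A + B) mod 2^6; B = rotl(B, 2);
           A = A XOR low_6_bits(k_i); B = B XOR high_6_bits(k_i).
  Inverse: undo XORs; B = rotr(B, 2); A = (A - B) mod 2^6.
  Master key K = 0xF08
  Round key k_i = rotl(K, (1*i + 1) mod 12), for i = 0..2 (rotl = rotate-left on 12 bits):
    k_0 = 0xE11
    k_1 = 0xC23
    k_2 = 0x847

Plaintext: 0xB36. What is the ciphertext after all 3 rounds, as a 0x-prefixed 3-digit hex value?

s_0 = plaintext = 0xB36
s_1 = Round(s_0, k_0) = 0xCE3
s_2 = Round(s_1, k_1) = 0xD7E
s_3 = Round(s_2, k_2) = 0xD1A

0xD1A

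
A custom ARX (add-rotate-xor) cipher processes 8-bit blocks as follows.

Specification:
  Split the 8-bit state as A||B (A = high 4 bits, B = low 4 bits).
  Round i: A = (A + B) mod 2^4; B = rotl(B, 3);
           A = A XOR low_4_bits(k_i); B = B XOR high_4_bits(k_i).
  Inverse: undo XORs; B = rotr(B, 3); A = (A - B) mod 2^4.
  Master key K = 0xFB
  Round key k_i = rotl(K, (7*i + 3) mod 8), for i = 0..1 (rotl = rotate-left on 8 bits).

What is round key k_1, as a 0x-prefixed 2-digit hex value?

K = 0xFB
k_0 = rotl(K, (7*0+3) mod 8) = rotl(K, 3) = 0xDF
k_1 = rotl(K, (7*1+3) mod 8) = rotl(K, 2) = 0xEF

0xEF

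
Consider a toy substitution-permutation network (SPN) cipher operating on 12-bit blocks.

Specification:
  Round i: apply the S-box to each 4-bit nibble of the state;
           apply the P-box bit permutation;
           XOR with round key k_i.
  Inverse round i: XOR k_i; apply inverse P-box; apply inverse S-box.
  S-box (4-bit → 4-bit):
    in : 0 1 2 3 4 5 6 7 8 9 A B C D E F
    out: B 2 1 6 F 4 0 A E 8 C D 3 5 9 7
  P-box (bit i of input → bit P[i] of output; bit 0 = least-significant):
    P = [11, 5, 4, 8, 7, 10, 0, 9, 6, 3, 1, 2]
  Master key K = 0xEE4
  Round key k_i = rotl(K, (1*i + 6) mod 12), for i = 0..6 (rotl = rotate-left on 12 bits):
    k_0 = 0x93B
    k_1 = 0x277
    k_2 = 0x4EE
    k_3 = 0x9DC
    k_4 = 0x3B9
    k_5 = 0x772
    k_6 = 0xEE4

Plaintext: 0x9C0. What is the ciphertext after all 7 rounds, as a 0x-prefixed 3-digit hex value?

s_0 = plaintext = 0x9C0
s_1 = Round(s_0, k_0) = 0x49F
s_2 = Round(s_1, k_1) = 0x809
s_3 = Round(s_2, k_2) = 0x360
s_4 = Round(s_3, k_3) = 0x0F6
s_5 = Round(s_4, k_4) = 0x774
s_6 = Round(s_5, k_5) = 0x84E
s_7 = Round(s_6, k_6) = 0x16B

0x16B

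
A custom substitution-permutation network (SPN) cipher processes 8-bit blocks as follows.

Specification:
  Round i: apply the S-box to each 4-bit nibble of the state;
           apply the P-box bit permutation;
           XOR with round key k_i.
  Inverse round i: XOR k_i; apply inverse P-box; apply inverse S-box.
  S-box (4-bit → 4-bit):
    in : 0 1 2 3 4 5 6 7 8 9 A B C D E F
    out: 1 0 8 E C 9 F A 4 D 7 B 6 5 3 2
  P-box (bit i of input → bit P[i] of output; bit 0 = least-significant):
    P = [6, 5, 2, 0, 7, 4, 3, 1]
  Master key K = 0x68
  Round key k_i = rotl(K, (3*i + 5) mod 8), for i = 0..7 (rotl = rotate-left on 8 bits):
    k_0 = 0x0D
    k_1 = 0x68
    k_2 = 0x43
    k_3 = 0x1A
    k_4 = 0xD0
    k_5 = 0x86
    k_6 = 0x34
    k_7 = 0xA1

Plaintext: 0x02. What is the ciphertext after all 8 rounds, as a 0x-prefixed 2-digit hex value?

s_0 = plaintext = 0x02
s_1 = Round(s_0, k_0) = 0x8C
s_2 = Round(s_1, k_1) = 0x44
s_3 = Round(s_2, k_2) = 0x4C
s_4 = Round(s_3, k_3) = 0x34
s_5 = Round(s_4, k_4) = 0xCF
s_6 = Round(s_5, k_5) = 0xBE
s_7 = Round(s_6, k_6) = 0xC6
s_8 = Round(s_7, k_7) = 0xDC

0xDC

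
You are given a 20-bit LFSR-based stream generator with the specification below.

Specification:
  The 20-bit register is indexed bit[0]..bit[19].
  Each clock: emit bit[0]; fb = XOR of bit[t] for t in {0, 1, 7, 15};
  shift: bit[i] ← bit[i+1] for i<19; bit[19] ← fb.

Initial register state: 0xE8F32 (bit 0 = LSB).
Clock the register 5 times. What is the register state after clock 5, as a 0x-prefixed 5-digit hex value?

0x47479

reg_0 = 0xE8F32
clock 1: out=0, reg = 0x74799
clock 2: out=1, reg = 0x3A3CC
clock 3: out=0, reg = 0x1D1E6
clock 4: out=0, reg = 0x8E8F3
clock 5: out=1, reg = 0x47479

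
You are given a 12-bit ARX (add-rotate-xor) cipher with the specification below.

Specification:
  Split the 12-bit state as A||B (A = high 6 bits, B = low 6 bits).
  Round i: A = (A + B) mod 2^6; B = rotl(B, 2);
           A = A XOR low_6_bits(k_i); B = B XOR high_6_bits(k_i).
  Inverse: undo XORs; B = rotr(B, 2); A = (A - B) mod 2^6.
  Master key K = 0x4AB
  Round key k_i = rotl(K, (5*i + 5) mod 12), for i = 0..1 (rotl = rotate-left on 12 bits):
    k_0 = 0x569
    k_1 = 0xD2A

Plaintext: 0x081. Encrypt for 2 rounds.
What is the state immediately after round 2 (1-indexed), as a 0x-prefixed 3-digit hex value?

s_0 = plaintext = 0x081
s_1 = Round(s_0, k_0) = 0xA91
s_2 = Round(s_1, k_1) = 0x471

0x471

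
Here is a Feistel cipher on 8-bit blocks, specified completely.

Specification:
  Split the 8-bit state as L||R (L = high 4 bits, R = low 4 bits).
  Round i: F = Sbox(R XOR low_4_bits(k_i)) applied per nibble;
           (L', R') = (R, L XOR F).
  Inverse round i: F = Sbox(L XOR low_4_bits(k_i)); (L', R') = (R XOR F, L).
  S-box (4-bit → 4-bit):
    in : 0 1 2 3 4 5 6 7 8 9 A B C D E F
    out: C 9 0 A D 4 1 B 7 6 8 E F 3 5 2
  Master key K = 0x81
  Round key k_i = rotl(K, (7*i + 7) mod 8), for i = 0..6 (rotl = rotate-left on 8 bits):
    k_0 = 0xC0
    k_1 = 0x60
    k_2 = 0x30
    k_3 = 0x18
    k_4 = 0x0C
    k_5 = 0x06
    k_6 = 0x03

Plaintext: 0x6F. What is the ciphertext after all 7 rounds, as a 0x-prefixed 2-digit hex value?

s_0 = plaintext = 0x6F
s_1 = Round(s_0, k_0) = 0xF4
s_2 = Round(s_1, k_1) = 0x42
s_3 = Round(s_2, k_2) = 0x24
s_4 = Round(s_3, k_3) = 0x4D
s_5 = Round(s_4, k_4) = 0xDD
s_6 = Round(s_5, k_5) = 0xD3
s_7 = Round(s_6, k_6) = 0x31

0x31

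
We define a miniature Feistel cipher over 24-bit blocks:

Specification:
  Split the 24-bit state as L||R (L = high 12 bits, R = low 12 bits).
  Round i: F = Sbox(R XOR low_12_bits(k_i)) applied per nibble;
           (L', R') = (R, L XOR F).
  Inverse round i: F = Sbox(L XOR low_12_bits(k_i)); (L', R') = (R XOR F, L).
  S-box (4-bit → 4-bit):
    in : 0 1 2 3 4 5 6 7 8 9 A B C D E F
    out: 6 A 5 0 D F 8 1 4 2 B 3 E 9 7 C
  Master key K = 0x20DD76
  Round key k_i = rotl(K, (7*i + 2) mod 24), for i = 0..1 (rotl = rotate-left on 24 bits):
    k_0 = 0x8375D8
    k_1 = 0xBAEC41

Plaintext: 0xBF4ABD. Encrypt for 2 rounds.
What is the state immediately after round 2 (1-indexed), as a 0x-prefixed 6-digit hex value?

s_0 = plaintext = 0xBF4ABD
s_1 = Round(s_0, k_0) = 0xABD77B
s_2 = Round(s_1, k_1) = 0x77B9B6

0x77B9B6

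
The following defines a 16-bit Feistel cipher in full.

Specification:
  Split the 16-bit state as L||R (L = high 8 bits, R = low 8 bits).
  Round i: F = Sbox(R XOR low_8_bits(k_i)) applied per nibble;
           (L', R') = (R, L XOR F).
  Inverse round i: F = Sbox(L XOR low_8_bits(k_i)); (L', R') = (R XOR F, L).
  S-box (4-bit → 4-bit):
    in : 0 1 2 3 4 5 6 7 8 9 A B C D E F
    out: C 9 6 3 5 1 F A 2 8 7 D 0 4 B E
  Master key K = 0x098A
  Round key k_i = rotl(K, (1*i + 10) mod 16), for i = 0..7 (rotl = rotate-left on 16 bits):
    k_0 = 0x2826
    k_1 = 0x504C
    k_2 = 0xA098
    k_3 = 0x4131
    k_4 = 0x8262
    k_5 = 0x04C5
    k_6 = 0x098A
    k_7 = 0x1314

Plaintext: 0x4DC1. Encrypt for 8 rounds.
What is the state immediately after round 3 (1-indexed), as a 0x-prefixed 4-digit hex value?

0x1CD2

s_0 = plaintext = 0x4DC1
s_1 = Round(s_0, k_0) = 0xC1F7
s_2 = Round(s_1, k_1) = 0xF71C
s_3 = Round(s_2, k_2) = 0x1CD2
s_4 = Round(s_3, k_3) = 0xD2AF
s_5 = Round(s_4, k_4) = 0xAFD6
s_6 = Round(s_5, k_5) = 0xD63C
s_7 = Round(s_6, k_6) = 0x3C09
s_8 = Round(s_7, k_7) = 0x09A8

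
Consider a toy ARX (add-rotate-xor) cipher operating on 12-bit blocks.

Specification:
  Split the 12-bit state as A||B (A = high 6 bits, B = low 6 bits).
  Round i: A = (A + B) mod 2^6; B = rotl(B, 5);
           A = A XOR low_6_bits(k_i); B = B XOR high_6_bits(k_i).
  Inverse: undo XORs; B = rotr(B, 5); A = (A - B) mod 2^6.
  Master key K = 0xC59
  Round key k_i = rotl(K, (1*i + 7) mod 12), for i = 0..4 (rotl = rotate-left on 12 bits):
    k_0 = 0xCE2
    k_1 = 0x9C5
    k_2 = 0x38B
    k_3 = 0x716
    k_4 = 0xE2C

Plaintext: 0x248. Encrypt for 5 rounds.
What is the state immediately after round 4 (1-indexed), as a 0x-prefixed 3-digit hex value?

0x59C

s_0 = plaintext = 0x248
s_1 = Round(s_0, k_0) = 0xCF7
s_2 = Round(s_1, k_1) = 0xBDC
s_3 = Round(s_2, k_2) = 0x000
s_4 = Round(s_3, k_3) = 0x59C
s_5 = Round(s_4, k_4) = 0x7B6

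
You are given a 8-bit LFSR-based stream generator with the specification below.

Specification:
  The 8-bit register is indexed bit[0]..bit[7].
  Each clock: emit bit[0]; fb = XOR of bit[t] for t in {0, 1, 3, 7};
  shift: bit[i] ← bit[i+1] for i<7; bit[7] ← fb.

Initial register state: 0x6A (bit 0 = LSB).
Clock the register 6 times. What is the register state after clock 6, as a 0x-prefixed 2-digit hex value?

reg_0 = 0x6A
clock 1: out=0, reg = 0x35
clock 2: out=1, reg = 0x9A
clock 3: out=0, reg = 0xCD
clock 4: out=1, reg = 0xE6
clock 5: out=0, reg = 0x73
clock 6: out=1, reg = 0x39

0x39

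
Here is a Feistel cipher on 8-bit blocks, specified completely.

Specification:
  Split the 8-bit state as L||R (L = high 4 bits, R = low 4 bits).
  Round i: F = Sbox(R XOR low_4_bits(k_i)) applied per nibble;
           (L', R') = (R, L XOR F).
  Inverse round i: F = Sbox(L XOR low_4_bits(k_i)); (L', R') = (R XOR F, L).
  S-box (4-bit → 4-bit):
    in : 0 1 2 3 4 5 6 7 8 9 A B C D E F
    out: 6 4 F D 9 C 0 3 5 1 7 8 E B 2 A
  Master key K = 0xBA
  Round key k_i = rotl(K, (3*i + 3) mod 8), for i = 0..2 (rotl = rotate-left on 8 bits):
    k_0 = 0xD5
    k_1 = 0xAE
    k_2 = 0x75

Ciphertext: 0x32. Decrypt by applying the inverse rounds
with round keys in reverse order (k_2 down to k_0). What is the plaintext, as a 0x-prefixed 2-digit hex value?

s_0 = ciphertext = 0x32
s_1 = InvRound(s_0, k_2) = 0x23
s_2 = InvRound(s_1, k_1) = 0xD2
s_3 = InvRound(s_2, k_0) = 0x7D

0x7D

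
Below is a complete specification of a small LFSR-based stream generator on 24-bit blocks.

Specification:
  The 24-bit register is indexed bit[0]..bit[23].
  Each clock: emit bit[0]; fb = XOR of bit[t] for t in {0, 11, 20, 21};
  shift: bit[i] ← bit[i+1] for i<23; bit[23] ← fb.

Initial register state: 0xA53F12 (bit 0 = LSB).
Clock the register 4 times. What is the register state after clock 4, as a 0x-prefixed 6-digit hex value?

0xAA53F1

reg_0 = 0xA53F12
clock 1: out=0, reg = 0x529F89
clock 2: out=1, reg = 0xA94FC4
clock 3: out=0, reg = 0x54A7E2
clock 4: out=0, reg = 0xAA53F1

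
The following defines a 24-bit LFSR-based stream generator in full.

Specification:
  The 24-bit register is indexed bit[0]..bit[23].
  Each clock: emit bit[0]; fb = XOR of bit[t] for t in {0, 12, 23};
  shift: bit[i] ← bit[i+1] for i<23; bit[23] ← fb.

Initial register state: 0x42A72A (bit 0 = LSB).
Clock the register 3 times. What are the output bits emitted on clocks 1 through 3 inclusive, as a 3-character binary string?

010

reg_0 = 0x42A72A
clock 1: out=0, reg = 0x215395
clock 2: out=1, reg = 0x10A9CA
clock 3: out=0, reg = 0x0854E5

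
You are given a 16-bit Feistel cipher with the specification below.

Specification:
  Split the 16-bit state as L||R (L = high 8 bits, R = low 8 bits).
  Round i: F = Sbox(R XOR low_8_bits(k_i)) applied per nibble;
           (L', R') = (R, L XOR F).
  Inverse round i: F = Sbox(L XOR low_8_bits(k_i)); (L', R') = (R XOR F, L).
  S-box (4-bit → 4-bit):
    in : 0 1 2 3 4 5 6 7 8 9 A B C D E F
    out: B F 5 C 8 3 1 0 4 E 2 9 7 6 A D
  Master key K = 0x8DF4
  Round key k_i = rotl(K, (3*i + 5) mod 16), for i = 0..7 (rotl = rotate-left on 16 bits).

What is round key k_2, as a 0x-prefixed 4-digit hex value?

0xA46F

K = 0x8DF4
k_0 = rotl(K, (3*0+5) mod 16) = rotl(K, 5) = 0xBE91
k_1 = rotl(K, (3*1+5) mod 16) = rotl(K, 8) = 0xF48D
k_2 = rotl(K, (3*2+5) mod 16) = rotl(K, 11) = 0xA46F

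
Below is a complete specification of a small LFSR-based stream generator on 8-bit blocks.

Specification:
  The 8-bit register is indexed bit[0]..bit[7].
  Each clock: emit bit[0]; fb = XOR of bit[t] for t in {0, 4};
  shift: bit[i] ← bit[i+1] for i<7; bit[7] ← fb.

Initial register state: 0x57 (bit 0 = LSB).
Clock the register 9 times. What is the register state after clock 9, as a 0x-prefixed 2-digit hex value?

0xB9

reg_0 = 0x57
clock 1: out=1, reg = 0x2B
clock 2: out=1, reg = 0x95
clock 3: out=1, reg = 0x4A
clock 4: out=0, reg = 0x25
clock 5: out=1, reg = 0x92
clock 6: out=0, reg = 0xC9
clock 7: out=1, reg = 0xE4
clock 8: out=0, reg = 0x72
clock 9: out=0, reg = 0xB9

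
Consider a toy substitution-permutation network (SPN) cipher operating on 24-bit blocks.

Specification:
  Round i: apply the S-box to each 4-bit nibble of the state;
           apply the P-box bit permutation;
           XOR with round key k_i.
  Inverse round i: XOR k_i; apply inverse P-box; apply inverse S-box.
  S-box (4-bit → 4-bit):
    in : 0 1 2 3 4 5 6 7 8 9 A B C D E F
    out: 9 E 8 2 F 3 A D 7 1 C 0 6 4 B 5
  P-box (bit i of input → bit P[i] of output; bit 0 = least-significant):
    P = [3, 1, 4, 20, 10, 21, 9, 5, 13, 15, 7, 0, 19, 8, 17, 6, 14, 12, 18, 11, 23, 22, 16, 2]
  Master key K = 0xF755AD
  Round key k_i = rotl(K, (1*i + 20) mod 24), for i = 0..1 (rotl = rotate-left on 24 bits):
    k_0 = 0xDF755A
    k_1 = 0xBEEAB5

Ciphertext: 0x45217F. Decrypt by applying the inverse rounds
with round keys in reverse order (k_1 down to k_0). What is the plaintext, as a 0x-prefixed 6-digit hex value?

0x118FBA

s_0 = ciphertext = 0x45217F
s_1 = InvRound(s_0, k_1) = 0x804CCE
s_2 = InvRound(s_1, k_0) = 0x118FBA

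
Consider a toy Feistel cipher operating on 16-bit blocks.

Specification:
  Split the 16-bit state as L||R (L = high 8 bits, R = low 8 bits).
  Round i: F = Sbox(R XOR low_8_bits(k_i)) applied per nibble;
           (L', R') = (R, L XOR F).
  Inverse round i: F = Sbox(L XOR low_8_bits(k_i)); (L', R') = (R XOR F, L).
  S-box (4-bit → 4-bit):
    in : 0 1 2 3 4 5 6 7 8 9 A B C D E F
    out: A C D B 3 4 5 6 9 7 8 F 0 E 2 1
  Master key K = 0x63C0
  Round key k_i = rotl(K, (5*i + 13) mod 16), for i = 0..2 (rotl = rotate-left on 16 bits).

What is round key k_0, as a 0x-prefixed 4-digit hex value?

0x0C78

K = 0x63C0
k_0 = rotl(K, (5*0+13) mod 16) = rotl(K, 13) = 0x0C78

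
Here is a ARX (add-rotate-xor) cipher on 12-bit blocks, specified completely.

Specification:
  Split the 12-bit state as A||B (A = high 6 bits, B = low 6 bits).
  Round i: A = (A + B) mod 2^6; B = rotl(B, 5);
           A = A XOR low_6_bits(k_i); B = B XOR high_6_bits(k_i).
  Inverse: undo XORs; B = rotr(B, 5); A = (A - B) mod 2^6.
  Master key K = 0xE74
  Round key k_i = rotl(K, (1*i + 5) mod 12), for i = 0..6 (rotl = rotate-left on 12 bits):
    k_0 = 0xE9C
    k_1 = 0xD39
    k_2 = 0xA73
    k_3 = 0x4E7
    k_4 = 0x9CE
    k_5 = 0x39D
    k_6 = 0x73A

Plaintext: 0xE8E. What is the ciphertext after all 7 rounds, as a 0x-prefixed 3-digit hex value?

s_0 = plaintext = 0xE8E
s_1 = Round(s_0, k_0) = 0x53D
s_2 = Round(s_1, k_1) = 0xA0A
s_3 = Round(s_2, k_2) = 0x06C
s_4 = Round(s_3, k_3) = 0x285
s_5 = Round(s_4, k_4) = 0x045
s_6 = Round(s_5, k_5) = 0x6EC
s_7 = Round(s_6, k_6) = 0xF4A

0xF4A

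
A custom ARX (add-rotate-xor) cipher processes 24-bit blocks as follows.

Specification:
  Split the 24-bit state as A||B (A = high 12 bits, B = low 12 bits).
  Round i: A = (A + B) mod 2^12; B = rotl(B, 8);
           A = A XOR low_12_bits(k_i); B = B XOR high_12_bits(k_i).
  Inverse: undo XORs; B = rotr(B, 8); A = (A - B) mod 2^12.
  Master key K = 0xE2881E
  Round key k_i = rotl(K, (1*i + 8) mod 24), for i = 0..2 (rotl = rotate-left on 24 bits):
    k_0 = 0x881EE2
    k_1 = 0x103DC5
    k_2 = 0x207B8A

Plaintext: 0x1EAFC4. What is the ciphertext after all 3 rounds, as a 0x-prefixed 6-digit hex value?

0x95A6CB

s_0 = plaintext = 0x1EAFC4
s_1 = Round(s_0, k_0) = 0xF4CC7D
s_2 = Round(s_1, k_1) = 0x60CCC4
s_3 = Round(s_2, k_2) = 0x95A6CB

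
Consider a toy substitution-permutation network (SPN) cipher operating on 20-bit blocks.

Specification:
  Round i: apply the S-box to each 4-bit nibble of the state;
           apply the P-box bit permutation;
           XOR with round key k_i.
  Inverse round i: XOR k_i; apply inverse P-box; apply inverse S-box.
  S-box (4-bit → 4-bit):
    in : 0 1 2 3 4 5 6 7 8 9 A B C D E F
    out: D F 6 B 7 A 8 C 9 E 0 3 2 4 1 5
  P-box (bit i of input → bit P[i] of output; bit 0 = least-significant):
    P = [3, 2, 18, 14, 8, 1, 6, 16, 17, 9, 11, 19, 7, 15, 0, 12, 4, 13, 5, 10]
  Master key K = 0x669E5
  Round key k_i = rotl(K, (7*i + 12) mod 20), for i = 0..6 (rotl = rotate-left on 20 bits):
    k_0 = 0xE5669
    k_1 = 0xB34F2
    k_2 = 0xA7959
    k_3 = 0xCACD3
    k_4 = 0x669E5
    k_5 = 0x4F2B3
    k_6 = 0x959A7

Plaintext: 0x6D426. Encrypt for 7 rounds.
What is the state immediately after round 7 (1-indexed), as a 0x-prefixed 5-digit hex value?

0x52E03

s_0 = plaintext = 0x6D426
s_1 = Round(s_0, k_0) = 0xC182A
s_2 = Round(s_1, k_1) = 0x18431
s_3 = Round(s_2, k_2) = 0xD06E7
s_4 = Round(s_3, k_3) = 0x0FD72
s_5 = Round(s_4, k_4) = 0x36510
s_6 = Round(s_5, k_5) = 0x985E9
s_7 = Round(s_6, k_6) = 0x52E03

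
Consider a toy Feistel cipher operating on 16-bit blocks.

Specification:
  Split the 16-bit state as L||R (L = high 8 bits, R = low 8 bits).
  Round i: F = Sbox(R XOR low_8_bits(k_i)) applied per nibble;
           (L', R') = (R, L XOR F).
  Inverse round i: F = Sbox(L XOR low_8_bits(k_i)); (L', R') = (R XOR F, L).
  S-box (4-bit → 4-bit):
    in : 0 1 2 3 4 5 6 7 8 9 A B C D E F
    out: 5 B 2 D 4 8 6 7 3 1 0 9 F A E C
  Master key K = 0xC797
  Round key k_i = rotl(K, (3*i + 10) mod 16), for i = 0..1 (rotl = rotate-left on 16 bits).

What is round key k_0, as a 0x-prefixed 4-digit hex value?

0x5F1E

K = 0xC797
k_0 = rotl(K, (3*0+10) mod 16) = rotl(K, 10) = 0x5F1E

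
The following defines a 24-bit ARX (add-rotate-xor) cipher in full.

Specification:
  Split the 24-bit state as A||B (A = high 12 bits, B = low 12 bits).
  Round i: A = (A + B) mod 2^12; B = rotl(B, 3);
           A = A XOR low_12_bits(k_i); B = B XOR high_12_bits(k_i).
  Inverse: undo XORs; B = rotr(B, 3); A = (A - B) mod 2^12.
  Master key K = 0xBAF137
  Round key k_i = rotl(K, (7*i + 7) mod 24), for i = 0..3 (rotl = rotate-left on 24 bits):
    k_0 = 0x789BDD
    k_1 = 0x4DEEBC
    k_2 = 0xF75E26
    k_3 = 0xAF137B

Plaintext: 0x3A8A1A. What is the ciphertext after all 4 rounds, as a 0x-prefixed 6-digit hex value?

s_0 = plaintext = 0x3A8A1A
s_1 = Round(s_0, k_0) = 0x61F75C
s_2 = Round(s_1, k_1) = 0x3C7E3D
s_3 = Round(s_2, k_2) = 0xC22E9A
s_4 = Round(s_3, k_3) = 0x9C7E26

0x9C7E26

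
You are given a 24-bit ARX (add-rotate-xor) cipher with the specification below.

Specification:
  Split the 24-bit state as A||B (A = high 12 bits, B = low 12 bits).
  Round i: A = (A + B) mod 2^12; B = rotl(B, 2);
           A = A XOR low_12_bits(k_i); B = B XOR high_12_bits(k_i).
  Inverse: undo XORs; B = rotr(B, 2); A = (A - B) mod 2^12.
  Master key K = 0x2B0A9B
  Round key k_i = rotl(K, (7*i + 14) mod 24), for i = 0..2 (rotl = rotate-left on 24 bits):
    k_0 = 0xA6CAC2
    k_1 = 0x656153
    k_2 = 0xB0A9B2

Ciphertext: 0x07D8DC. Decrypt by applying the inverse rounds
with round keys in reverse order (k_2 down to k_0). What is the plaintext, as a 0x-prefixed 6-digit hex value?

s_0 = ciphertext = 0x07D8DC
s_1 = InvRound(s_0, k_2) = 0x0DA8F5
s_2 = InvRound(s_1, k_1) = 0x1E1FA8
s_3 = InvRound(s_2, k_0) = 0x9B2171

0x9B2171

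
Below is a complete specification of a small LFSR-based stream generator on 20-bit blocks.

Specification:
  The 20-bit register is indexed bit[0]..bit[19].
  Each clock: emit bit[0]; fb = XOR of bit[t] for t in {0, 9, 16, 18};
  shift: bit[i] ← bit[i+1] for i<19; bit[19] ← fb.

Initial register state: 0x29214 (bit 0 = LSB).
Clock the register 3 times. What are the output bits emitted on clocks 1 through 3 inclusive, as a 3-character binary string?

reg_0 = 0x29214
clock 1: out=0, reg = 0x9490A
clock 2: out=0, reg = 0xCA485
clock 3: out=1, reg = 0x65242

001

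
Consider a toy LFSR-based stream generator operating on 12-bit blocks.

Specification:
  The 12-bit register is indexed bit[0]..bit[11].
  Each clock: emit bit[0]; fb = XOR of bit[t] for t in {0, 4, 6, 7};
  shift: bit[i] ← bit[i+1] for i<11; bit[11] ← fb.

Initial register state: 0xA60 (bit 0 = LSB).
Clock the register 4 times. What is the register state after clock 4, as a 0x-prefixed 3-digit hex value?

0xBA6

reg_0 = 0xA60
clock 1: out=0, reg = 0xD30
clock 2: out=0, reg = 0xE98
clock 3: out=0, reg = 0x74C
clock 4: out=0, reg = 0xBA6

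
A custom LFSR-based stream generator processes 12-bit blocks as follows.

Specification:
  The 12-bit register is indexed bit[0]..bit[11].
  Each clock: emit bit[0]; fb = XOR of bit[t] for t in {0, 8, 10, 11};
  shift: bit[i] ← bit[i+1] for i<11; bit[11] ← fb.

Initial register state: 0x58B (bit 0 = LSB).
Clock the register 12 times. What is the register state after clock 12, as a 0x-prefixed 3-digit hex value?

0x669

reg_0 = 0x58B
clock 1: out=1, reg = 0xAC5
clock 2: out=1, reg = 0x562
clock 3: out=0, reg = 0x2B1
clock 4: out=1, reg = 0x958
clock 5: out=0, reg = 0x4AC
clock 6: out=0, reg = 0xA56
clock 7: out=0, reg = 0xD2B
clock 8: out=1, reg = 0x695
clock 9: out=1, reg = 0x34A
clock 10: out=0, reg = 0x9A5
clock 11: out=1, reg = 0xCD2
clock 12: out=0, reg = 0x669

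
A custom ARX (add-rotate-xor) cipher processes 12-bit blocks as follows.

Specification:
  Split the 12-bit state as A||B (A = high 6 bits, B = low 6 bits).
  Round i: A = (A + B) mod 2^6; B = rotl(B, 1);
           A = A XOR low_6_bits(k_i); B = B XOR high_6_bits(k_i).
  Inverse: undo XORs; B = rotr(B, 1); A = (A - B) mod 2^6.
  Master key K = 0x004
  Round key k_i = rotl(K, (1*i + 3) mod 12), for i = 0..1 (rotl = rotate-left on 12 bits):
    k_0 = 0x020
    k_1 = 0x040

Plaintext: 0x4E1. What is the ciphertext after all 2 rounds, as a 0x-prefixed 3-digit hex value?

0x5C7

s_0 = plaintext = 0x4E1
s_1 = Round(s_0, k_0) = 0x503
s_2 = Round(s_1, k_1) = 0x5C7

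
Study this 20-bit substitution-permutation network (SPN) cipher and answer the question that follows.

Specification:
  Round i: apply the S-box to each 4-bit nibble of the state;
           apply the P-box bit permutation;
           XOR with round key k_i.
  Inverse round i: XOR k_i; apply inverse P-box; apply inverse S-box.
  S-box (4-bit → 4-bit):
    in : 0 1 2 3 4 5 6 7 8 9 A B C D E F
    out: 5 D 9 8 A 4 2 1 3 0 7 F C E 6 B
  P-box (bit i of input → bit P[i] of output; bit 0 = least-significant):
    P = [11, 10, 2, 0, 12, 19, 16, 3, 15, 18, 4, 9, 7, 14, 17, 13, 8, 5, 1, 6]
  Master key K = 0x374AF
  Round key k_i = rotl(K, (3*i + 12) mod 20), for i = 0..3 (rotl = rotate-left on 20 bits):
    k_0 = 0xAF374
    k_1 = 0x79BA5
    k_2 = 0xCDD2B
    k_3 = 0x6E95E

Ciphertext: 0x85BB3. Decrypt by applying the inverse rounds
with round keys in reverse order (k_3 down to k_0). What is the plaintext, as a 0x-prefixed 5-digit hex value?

s_0 = ciphertext = 0x85BB3
s_1 = InvRound(s_0, k_3) = 0x41FFC
s_2 = InvRound(s_1, k_2) = 0xC816C
s_3 = InvRound(s_2, k_1) = 0x303B2
s_4 = InvRound(s_3, k_0) = 0xCF7A5

0xCF7A5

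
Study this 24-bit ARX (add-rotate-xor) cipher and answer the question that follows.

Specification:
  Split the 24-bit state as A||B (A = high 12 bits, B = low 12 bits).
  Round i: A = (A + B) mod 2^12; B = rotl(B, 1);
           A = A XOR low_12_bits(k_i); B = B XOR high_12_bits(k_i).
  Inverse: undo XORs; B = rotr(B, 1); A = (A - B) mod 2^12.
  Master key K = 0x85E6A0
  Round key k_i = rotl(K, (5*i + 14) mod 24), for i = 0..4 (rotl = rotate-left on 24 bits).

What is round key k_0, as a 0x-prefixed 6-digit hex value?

0xA82179

K = 0x85E6A0
k_0 = rotl(K, (5*0+14) mod 24) = rotl(K, 14) = 0xA82179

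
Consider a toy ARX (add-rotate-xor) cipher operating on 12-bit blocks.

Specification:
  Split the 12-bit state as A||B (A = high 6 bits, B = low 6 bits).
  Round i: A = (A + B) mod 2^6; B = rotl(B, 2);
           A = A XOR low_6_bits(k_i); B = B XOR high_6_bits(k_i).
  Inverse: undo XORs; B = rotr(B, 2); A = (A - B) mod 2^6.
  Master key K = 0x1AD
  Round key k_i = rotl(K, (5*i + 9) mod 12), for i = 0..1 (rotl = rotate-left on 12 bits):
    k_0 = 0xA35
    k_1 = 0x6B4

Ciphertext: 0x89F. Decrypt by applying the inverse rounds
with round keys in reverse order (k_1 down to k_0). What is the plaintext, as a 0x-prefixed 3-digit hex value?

0x49E

s_0 = ciphertext = 0x89F
s_1 = InvRound(s_0, k_1) = 0x151
s_2 = InvRound(s_1, k_0) = 0x49E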